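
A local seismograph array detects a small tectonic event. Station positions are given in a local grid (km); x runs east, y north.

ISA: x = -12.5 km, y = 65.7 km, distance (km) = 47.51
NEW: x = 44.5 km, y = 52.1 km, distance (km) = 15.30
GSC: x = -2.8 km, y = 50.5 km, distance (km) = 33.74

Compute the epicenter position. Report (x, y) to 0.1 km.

30.6 km east, 45.7 km north

Circle about each station: (x + 12.5)² + (y − 65.7)² = 47.51²; (x − 44.5)² + (y − 52.1)² = 15.30²; (x + 2.8)² + (y − 50.5)² = 33.74².
Subtracting pairs of circle equations eliminates x²+y² and gives linear equations (the radical axes):
114.0 x − 27.2 y = 2245.03
19.4 x − 30.4 y = -795.84
Solving the 2×2 system: x ≈ 30.6, y ≈ 45.7 km.
Check against ISA (with the unrounded x, y): √((x + 12.5)²+(y − 65.7)²) = 47.51 ≈ 47.51 km. ✓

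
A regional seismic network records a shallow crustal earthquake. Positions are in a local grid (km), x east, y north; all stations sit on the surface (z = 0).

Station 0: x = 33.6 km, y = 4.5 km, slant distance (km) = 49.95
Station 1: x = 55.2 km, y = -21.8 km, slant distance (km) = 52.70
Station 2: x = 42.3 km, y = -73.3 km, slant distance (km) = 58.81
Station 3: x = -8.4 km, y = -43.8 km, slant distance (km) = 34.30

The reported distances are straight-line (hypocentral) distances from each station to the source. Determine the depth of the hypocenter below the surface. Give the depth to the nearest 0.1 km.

Each station gives a sphere (x−x_i)² + (y−y_i)² + z² = d_i² (stations at z=0).
Subtracting the Station 0 sphere from Station 1 and Station 2: z² cancels, leaving linear equations in x and y:
43.2 x − 52.6 y = 2090.78
17.4 x − 155.6 y = 5049.36
Solving: x ≈ 10.286, y ≈ -31.301 km (keep extra digits for the depth step; rounded: 10.3, -31.3).
Then from the Station 0 sphere: z² = 49.95² − (x − 33.6)² − (y − 4.5)² with x = 10.286, y = -31.301, so z ≈ 25.879 ≈ 25.9 km.
Check against Station 3 (with the unrounded solution): distance 34.28 ≈ 34.30 km. ✓

25.9 km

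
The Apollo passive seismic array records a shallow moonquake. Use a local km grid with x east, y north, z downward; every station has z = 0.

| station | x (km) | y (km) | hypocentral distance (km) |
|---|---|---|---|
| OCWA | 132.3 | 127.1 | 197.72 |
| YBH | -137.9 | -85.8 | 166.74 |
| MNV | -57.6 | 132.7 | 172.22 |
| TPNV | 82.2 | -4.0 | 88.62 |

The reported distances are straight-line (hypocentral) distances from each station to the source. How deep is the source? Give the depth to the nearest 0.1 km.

depth ≈ 46.0 km

Each station gives a sphere (x−x_i)² + (y−y_i)² + z² = d_i² (stations at z=0).
Subtracting the OCWA sphere from YBH and MNV: z² cancels, leaving linear equations in x and y:
-540.4 x − 425.8 y = 4011.32
-379.8 x + 11.2 y = -3297.18
Solving: x ≈ 8.100, y ≈ -19.701 km (keep extra digits for the depth step; rounded: 8.1, -19.7).
Then from the OCWA sphere: z² = 197.72² − (x − 132.3)² − (y − 127.1)² with x = 8.100, y = -19.701, so z ≈ 46.011 ≈ 46.0 km.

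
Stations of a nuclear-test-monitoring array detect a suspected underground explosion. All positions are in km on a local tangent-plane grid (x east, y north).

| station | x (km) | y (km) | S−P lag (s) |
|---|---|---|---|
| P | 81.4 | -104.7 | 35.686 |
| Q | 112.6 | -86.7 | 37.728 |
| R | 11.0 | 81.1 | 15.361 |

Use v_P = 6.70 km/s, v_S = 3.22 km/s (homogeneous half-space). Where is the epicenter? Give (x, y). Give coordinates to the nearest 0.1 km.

x ≈ -78.4 km, y ≈ 48.3 km

Distance from S−P lag: d = Δt · v_P v_S / (v_P − v_S) = Δt · (6.70·3.22)/(6.70−3.22) ≈ 6.1994·Δt.
So d_P = 221.23, d_Q = 233.89, d_R = 95.23 km.
Circle about each station: (x − 81.4)² + (y + 104.7)² = 221.23²; (x − 112.6)² + (y + 86.7)² = 233.89²; (x − 11.0)² + (y − 81.1)² = 95.23².
Subtracting the P equation from the Q and R equations removes the quadratic terms:
62.4 x + 36.0 y = -3154.22
-140.8 x + 371.6 y = 28984.12
Solving the 2×2 system: x ≈ -78.4, y ≈ 48.3 km.
Check against P (with the unrounded x, y): √((x − 81.4)²+(y + 104.7)²) = 221.23 ≈ 221.23 km. ✓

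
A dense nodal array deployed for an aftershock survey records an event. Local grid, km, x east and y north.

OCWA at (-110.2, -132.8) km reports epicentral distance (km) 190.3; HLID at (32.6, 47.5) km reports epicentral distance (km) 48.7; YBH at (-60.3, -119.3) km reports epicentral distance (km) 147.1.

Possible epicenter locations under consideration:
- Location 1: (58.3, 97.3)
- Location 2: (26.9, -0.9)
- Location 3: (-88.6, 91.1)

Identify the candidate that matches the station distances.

Location 2

For each candidate, compare |candidate − station| to the reported distance:
Location 1: residuals OCWA 94.9, HLID 7.3, YBH 99.8 → max 99.8 km
Location 2: residuals OCWA 0.1, HLID 0.0, YBH 0.1 → max 0.1 km
Location 3: residuals OCWA 34.6, HLID 80.1, YBH 65.2 → max 80.1 km
Only Location 2 has all residuals ≈ 0.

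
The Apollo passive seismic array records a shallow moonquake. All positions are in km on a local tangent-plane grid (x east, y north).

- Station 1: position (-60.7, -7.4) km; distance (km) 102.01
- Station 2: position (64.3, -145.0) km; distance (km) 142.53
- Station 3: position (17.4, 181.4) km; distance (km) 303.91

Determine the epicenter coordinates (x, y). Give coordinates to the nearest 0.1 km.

Circle about each station: (x + 60.7)² + (y + 7.4)² = 102.01²; (x − 64.3)² + (y + 145.0)² = 142.53²; (x − 17.4)² + (y − 181.4)² = 303.91².
Subtracting the Station 1 equation from the Station 2 and Station 3 equations removes the quadratic terms:
250.0 x − 275.2 y = 11511.48
156.2 x + 377.6 y = -52485.78
Solving the 2×2 system: x ≈ -73.5, y ≈ -108.6 km.

-73.5 km east, -108.6 km north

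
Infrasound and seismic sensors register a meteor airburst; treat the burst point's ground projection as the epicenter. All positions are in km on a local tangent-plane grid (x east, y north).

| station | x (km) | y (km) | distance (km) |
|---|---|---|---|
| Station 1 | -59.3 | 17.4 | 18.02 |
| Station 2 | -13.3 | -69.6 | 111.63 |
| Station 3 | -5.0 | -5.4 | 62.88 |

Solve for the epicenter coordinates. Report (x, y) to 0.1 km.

Circle about each station: (x + 59.3)² + (y − 17.4)² = 18.02²; (x + 13.3)² + (y + 69.6)² = 111.63²; (x + 5.0)² + (y + 5.4)² = 62.88².
Subtracting pairs of circle equations eliminates x²+y² and gives linear equations (the radical axes):
92.0 x − 174.0 y = -10934.74
108.6 x − 45.6 y = -7394.26
Solving the 2×2 system: x ≈ -53.6, y ≈ 34.5 km.
Check against Station 1 (with the unrounded x, y): √((x + 59.3)²+(y − 17.4)²) = 18.03 ≈ 18.02 km. ✓

x ≈ -53.6 km, y ≈ 34.5 km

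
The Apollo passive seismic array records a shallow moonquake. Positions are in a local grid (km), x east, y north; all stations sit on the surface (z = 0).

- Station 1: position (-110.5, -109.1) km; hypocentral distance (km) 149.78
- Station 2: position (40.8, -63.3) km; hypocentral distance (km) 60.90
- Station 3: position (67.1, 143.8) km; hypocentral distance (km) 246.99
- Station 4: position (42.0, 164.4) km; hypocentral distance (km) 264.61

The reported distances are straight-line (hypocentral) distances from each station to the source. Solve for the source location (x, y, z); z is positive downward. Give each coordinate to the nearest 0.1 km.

Each station gives a sphere (x−x_i)² + (y−y_i)² + z² = d_i² (stations at z=0).
Subtracting the Station 1 sphere from Station 2 and Station 3: z² cancels, leaving linear equations in x and y:
302.6 x + 91.6 y = 283.71
355.2 x + 505.8 y = -37502.22
Solving: x ≈ 29.694, y ≈ -94.997 km (keep extra digits for the depth step; rounded: 29.7, -95.0).
Then from the Station 1 sphere: z² = 149.78² − (x + 110.5)² − (y + 109.1)² with x = 29.694, y = -94.997, so z ≈ 50.802 ≈ 50.8 km.

(29.7, -95.0, 50.8)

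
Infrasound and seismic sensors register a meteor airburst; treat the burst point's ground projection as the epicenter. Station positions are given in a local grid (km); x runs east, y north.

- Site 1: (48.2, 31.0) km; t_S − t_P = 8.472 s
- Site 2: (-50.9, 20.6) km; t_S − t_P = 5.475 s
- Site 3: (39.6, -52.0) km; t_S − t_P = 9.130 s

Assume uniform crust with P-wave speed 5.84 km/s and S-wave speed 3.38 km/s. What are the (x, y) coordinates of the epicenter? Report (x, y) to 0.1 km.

-12.2 km east, -0.2 km north

Distance from S−P lag: d = Δt · v_P v_S / (v_P − v_S) = Δt · (5.84·3.38)/(5.84−3.38) ≈ 8.0241·Δt.
So d_Site 1 = 67.98, d_Site 2 = 43.93, d_Site 3 = 73.26 km.
Circle about each station: (x − 48.2)² + (y − 31.0)² = 67.98²; (x + 50.9)² + (y − 20.6)² = 43.93²; (x − 39.6)² + (y + 52.0)² = 73.26².
Subtracting pairs of circle equations eliminates x²+y² and gives linear equations (the radical axes):
-198.2 x − 20.8 y = 2422.37
-17.2 x − 166.0 y = 242.17
Solving the 2×2 system: x ≈ -12.2, y ≈ -0.2 km.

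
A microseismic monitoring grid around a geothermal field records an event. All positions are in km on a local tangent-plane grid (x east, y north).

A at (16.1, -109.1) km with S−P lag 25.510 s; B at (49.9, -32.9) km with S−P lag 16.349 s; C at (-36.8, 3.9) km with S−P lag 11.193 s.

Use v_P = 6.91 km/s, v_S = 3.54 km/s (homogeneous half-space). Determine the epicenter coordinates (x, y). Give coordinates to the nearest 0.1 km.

(1.6, 75.5)

Distance from S−P lag: d = Δt · v_P v_S / (v_P − v_S) = Δt · (6.91·3.54)/(6.91−3.54) ≈ 7.2586·Δt.
So d_A = 185.17, d_B = 118.67, d_C = 81.25 km.
Circle about each station: (x − 16.1)² + (y + 109.1)² = 185.17²; (x − 49.9)² + (y + 32.9)² = 118.67²; (x + 36.8)² + (y − 3.9)² = 81.25².
Subtracting pairs of circle equations eliminates x²+y² and gives linear equations (the radical axes):
67.6 x + 152.4 y = 11615.76
-105.8 x + 226.0 y = 16893.80
Solving the 2×2 system: x ≈ 1.6, y ≈ 75.5 km.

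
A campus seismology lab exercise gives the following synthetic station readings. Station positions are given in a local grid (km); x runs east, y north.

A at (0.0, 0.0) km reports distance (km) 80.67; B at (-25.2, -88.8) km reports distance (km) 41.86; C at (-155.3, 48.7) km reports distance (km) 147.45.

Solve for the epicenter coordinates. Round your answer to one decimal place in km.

Circle about each station: x² + y² = 80.67²; (x + 25.2)² + (y + 88.8)² = 41.86²; (x + 155.3)² + (y − 48.7)² = 147.45².
Subtracting the A equation from the B and C equations removes the quadratic terms:
-50.4 x − 177.6 y = 13275.87
-310.6 x + 97.4 y = 11255.93
Solving the 2×2 system: x ≈ -54.8, y ≈ -59.2 km.

x ≈ -54.8 km, y ≈ -59.2 km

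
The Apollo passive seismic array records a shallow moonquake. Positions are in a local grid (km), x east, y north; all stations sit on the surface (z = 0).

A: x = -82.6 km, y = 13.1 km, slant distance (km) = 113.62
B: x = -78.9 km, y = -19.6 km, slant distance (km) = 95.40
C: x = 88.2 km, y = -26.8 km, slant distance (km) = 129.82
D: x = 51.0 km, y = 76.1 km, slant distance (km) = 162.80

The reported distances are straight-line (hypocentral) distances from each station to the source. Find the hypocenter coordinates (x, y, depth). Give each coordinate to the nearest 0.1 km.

Each station gives a sphere (x−x_i)² + (y−y_i)² + z² = d_i² (stations at z=0).
Subtracting the A sphere from B and C: z² cancels, leaving linear equations in x and y:
7.4 x − 65.4 y = 3423.34
341.6 x − 79.8 y = -2440.62
Solving: x ≈ -19.899, y ≈ -54.596 km (keep extra digits for the depth step; rounded: -19.9, -54.6).
Then from the A sphere: z² = 113.62² − (x + 82.6)² − (y − 13.1)² with x = -19.899, y = -54.596, so z ≈ 66.297 ≈ 66.3 km.
Check against D (with the unrounded solution): distance 162.80 ≈ 162.80 km. ✓

x ≈ -19.9 km, y ≈ -54.6 km, depth ≈ 66.3 km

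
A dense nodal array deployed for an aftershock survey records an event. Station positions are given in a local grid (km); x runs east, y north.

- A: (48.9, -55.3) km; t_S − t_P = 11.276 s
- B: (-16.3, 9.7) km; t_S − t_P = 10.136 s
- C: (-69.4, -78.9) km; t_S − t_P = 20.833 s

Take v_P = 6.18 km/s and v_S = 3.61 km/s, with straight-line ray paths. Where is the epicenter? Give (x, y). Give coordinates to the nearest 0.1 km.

x ≈ 65.9 km, y ≈ 41.1 km

Distance from S−P lag: d = Δt · v_P v_S / (v_P − v_S) = Δt · (6.18·3.61)/(6.18−3.61) ≈ 8.6809·Δt.
So d_A = 97.89, d_B = 87.99, d_C = 180.85 km.
Circle about each station: (x − 48.9)² + (y + 55.3)² = 97.89²; (x + 16.3)² + (y − 9.7)² = 87.99²; (x + 69.4)² + (y + 78.9)² = 180.85².
Subtracting pairs of circle equations eliminates x²+y² and gives linear equations (the radical axes):
-130.4 x + 130.0 y = -3249.31
-236.6 x − 47.2 y = -17532.00
Solving the 2×2 system: x ≈ 65.9, y ≈ 41.1 km.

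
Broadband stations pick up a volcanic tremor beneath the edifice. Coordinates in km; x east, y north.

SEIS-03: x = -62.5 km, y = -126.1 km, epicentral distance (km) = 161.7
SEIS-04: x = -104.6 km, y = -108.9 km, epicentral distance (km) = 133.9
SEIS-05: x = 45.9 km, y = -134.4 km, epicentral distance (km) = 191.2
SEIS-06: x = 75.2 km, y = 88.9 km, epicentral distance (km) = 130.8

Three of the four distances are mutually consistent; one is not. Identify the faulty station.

SEIS-04

Solve using three stations at a time. Using SEIS-03, SEIS-05, SEIS-06 (subtract circle equations pairwise → linear system) gives (x, y) ≈ (-43.7, 34.5).
Distances from that point to each station vs reported:
  SEIS-03: calculated 161.7 vs reported 161.7 → residual 0.0 km
  SEIS-04: calculated 155.8 vs reported 133.9 → residual 21.9 km
  SEIS-05: calculated 191.2 vs reported 191.2 → residual 0.0 km
  SEIS-06: calculated 130.8 vs reported 130.8 → residual 0.0 km
SEIS-03, SEIS-05, SEIS-06 are mutually consistent (residuals ≈ 0); SEIS-04 is off by 21.9 km.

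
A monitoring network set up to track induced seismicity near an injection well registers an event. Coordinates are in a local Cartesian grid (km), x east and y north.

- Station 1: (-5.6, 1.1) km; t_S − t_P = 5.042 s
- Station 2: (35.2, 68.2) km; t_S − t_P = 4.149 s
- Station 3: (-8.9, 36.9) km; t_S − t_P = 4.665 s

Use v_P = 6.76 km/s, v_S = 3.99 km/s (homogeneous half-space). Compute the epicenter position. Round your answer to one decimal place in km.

Distance from S−P lag: d = Δt · v_P v_S / (v_P − v_S) = Δt · (6.76·3.99)/(6.76−3.99) ≈ 9.7373·Δt.
So d_Station 1 = 49.10, d_Station 2 = 40.40, d_Station 3 = 45.42 km.
Circle about each station: (x + 5.6)² + (y − 1.1)² = 49.10²; (x − 35.2)² + (y − 68.2)² = 40.40²; (x + 8.9)² + (y − 36.9)² = 45.42².
Subtracting the Station 1 equation from the Station 2 and Station 3 equations removes the quadratic terms:
81.6 x + 134.2 y = 6636.36
-6.6 x + 71.6 y = 1756.08
Solving the 2×2 system: x ≈ 35.6, y ≈ 27.8 km.
Check against Station 1 (with the unrounded x, y): √((x + 5.6)²+(y − 1.1)²) = 49.10 ≈ 49.10 km. ✓

35.6 km east, 27.8 km north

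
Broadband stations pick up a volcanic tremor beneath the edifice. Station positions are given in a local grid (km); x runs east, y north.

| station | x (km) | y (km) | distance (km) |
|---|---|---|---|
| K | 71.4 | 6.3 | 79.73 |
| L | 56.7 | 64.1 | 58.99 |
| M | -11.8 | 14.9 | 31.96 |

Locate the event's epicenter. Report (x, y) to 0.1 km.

(1.2, 44.1)

Circle about each station: (x − 71.4)² + (y − 6.3)² = 79.73²; (x − 56.7)² + (y − 64.1)² = 58.99²; (x + 11.8)² + (y − 14.9)² = 31.96².
Subtracting the K equation from the L and M equations removes the quadratic terms:
-29.4 x + 115.6 y = 5063.10
-166.4 x + 17.2 y = 559.03
Solving the 2×2 system: x ≈ 1.2, y ≈ 44.1 km.
Check against K (with the unrounded x, y): √((x − 71.4)²+(y − 6.3)²) = 79.73 ≈ 79.73 km. ✓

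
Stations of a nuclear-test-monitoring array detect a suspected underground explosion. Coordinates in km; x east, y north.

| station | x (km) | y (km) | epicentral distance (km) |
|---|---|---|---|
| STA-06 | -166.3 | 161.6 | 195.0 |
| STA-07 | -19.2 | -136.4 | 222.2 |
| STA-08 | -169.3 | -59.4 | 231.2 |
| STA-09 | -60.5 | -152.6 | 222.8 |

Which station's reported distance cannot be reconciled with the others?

Solve using three stations at a time. Using STA-06, STA-07, STA-08 (subtract circle equations pairwise → linear system) gives (x, y) ≈ (12.4, 83.6).
Distances from that point to each station vs reported:
  STA-06: calculated 195.0 vs reported 195.0 → residual 0.0 km
  STA-07: calculated 222.2 vs reported 222.2 → residual 0.0 km
  STA-08: calculated 231.2 vs reported 231.2 → residual 0.0 km
  STA-09: calculated 247.2 vs reported 222.8 → residual 24.4 km
STA-06, STA-07, STA-08 are mutually consistent (residuals ≈ 0); STA-09 is off by 24.4 km.

STA-09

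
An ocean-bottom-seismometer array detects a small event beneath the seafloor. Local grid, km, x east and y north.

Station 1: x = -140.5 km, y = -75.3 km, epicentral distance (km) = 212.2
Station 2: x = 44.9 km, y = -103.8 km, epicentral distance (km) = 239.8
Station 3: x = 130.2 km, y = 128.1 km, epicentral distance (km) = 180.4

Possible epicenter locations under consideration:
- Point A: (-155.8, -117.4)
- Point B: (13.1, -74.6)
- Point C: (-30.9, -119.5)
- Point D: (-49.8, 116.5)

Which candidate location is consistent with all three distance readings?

For each candidate, compare |candidate − station| to the reported distance:
Point A: residuals Station 1 167.4, Station 2 38.6, Station 3 196.5 → max 196.5 km
Point B: residuals Station 1 58.6, Station 2 196.6, Station 3 53.7 → max 196.6 km
Point C: residuals Station 1 94.0, Station 2 162.4, Station 3 115.0 → max 162.4 km
Point D: residuals Station 1 0.0, Station 2 0.0, Station 3 0.0 → max 0.0 km
Only Point D has all residuals ≈ 0.

Point D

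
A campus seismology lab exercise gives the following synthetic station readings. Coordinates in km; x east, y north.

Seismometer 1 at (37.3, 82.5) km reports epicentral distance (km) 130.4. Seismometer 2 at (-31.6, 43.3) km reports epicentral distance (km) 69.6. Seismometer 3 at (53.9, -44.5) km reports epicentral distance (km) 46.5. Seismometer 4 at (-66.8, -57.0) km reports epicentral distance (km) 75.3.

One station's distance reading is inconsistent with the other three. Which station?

Solve using three stations at a time. Using Seismometer 1, Seismometer 3, Seismometer 4 (subtract circle equations pairwise → linear system) gives (x, y) ≈ (7.4, -44.4).
Distances from that point to each station vs reported:
  Seismometer 1: calculated 130.4 vs reported 130.4 → residual 0.0 km
  Seismometer 2: calculated 96.0 vs reported 69.6 → residual 26.4 km
  Seismometer 3: calculated 46.5 vs reported 46.5 → residual 0.0 km
  Seismometer 4: calculated 75.3 vs reported 75.3 → residual 0.0 km
Seismometer 1, Seismometer 3, Seismometer 4 are mutually consistent (residuals ≈ 0); Seismometer 2 is off by 26.4 km.

Seismometer 2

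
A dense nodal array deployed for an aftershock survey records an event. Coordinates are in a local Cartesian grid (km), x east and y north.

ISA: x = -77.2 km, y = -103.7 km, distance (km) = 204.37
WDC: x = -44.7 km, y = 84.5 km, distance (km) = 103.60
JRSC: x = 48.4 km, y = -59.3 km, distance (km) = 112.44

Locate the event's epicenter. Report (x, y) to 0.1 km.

Circle about each station: (x + 77.2)² + (y + 103.7)² = 204.37²; (x + 44.7)² + (y − 84.5)² = 103.60²; (x − 48.4)² + (y + 59.3)² = 112.44².
Subtracting pairs of circle equations eliminates x²+y² and gives linear equations (the radical axes):
65.0 x + 376.4 y = 23458.95
251.2 x + 88.8 y = 18269.86
Solving the 2×2 system: x ≈ 54.0, y ≈ 53.0 km.

x ≈ 54.0 km, y ≈ 53.0 km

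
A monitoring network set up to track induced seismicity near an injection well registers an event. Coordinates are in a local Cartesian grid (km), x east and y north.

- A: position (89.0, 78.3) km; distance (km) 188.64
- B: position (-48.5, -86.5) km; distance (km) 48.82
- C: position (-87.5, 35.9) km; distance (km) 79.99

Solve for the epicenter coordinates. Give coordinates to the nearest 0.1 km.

-58.9 km east, -38.8 km north

Circle about each station: (x − 89.0)² + (y − 78.3)² = 188.64²; (x + 48.5)² + (y + 86.5)² = 48.82²; (x + 87.5)² + (y − 35.9)² = 79.99².
Subtracting the A equation from the B and C equations removes the quadratic terms:
-275.0 x − 329.6 y = 28984.27
-353.0 x − 84.8 y = 24079.82
Solving the 2×2 system: x ≈ -58.9, y ≈ -38.8 km.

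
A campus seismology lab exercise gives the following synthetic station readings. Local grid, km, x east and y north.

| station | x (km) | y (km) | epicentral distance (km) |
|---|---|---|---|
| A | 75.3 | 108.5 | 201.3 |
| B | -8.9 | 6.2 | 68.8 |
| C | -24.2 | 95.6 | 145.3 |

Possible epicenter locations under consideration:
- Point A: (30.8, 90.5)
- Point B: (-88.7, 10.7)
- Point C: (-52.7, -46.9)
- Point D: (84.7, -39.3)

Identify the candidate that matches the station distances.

For each candidate, compare |candidate − station| to the reported distance:
Point A: residuals A 153.3, B 24.4, C 90.1 → max 153.3 km
Point B: residuals A 10.4, B 11.1, C 38.7 → max 38.7 km
Point C: residuals A 0.0, B 0.0, C 0.0 → max 0.0 km
Point D: residuals A 53.2, B 35.3, C 28.1 → max 53.2 km
Only Point C has all residuals ≈ 0.

Point C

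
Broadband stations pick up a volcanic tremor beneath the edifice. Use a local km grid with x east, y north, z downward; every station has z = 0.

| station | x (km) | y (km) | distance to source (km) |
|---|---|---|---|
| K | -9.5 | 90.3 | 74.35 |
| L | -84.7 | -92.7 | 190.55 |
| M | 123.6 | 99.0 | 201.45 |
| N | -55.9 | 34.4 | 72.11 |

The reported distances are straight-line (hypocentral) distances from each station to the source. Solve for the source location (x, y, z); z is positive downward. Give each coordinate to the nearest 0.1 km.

(-74.6, 94.2, 35.7)

Each station gives a sphere (x−x_i)² + (y−y_i)² + z² = d_i² (stations at z=0).
Subtracting the K sphere from L and M: z² cancels, leaving linear equations in x and y:
-150.4 x − 366.0 y = -23258.34
266.2 x + 17.4 y = -18220.56
Solving: x ≈ -74.605, y ≈ 94.205 km (keep extra digits for the depth step; rounded: -74.6, 94.2).
Then from the K sphere: z² = 74.35² − (x + 9.5)² − (y − 90.3)² with x = -74.605, y = 94.205, so z ≈ 35.693 ≈ 35.7 km.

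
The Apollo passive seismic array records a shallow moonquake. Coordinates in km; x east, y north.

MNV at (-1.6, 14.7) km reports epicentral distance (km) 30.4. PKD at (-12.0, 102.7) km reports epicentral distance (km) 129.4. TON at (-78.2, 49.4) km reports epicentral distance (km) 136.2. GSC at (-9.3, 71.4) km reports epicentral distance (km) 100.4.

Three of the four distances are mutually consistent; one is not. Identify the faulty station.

MNV

Solve using three stations at a time. Using PKD, TON, GSC (subtract circle equations pairwise → linear system) gives (x, y) ≈ (41.8, -14.9).
Distances from that point to each station vs reported:
  MNV: calculated 52.5 vs reported 30.4 → residual 22.1 km
  PKD: calculated 129.3 vs reported 129.4 → residual 0.1 km
  TON: calculated 136.1 vs reported 136.2 → residual 0.1 km
  GSC: calculated 100.3 vs reported 100.4 → residual 0.1 km
PKD, TON, GSC are mutually consistent (residuals ≈ 0); MNV is off by 22.1 km.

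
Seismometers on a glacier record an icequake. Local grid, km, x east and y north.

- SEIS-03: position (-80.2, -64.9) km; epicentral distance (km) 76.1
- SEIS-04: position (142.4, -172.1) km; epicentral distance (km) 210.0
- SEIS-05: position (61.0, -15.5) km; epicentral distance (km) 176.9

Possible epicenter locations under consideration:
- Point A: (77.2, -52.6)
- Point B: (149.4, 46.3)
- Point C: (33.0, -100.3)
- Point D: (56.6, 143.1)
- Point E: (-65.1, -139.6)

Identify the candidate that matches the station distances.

For each candidate, compare |candidate − station| to the reported distance:
Point A: residuals SEIS-03 81.8, SEIS-04 73.9, SEIS-05 136.4 → max 136.4 km
Point B: residuals SEIS-03 179.0, SEIS-04 8.5, SEIS-05 69.0 → max 179.0 km
Point C: residuals SEIS-03 42.5, SEIS-04 79.1, SEIS-05 87.6 → max 87.6 km
Point D: residuals SEIS-03 172.9, SEIS-04 116.7, SEIS-05 18.2 → max 172.9 km
Point E: residuals SEIS-03 0.1, SEIS-04 0.0, SEIS-05 0.0 → max 0.1 km
Only Point E has all residuals ≈ 0.

Point E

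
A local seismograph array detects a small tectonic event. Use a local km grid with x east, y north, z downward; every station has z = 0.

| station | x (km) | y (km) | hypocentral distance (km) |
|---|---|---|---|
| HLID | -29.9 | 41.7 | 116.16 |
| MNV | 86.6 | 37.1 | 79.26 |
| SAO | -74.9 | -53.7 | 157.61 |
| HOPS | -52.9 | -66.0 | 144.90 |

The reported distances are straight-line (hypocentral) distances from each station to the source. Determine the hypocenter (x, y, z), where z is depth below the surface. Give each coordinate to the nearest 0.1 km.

x ≈ 57.8 km, y ≈ 1.5 km, depth ≈ 64.7 km

Each station gives a sphere (x−x_i)² + (y−y_i)² + z² = d_i² (stations at z=0).
Subtracting the HLID sphere from MNV and SAO: z² cancels, leaving linear equations in x and y:
233.0 x − 9.2 y = 13454.07
-90.0 x − 190.8 y = -5486.97
Solving: x ≈ 57.802, y ≈ 1.493 km (keep extra digits for the depth step; rounded: 57.8, 1.5).
Then from the HLID sphere: z² = 116.16² − (x + 29.9)² − (y − 41.7)² with x = 57.802, y = 1.493, so z ≈ 64.691 ≈ 64.7 km.
Check against HOPS (with the unrounded solution): distance 144.90 ≈ 144.90 km. ✓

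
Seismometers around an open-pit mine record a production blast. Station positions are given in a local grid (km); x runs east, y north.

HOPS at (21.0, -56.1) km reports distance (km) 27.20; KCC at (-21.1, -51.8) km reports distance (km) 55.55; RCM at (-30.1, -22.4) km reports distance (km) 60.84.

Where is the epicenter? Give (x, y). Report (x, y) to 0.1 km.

30.2 km east, -30.5 km north

Circle about each station: (x − 21.0)² + (y + 56.1)² = 27.20²; (x + 21.1)² + (y + 51.8)² = 55.55²; (x + 30.1)² + (y + 22.4)² = 60.84².
Subtracting the HOPS equation from the KCC and RCM equations removes the quadratic terms:
-84.2 x + 8.6 y = -2805.72
-102.2 x + 67.4 y = -5142.11
Solving the 2×2 system: x ≈ 30.2, y ≈ -30.5 km.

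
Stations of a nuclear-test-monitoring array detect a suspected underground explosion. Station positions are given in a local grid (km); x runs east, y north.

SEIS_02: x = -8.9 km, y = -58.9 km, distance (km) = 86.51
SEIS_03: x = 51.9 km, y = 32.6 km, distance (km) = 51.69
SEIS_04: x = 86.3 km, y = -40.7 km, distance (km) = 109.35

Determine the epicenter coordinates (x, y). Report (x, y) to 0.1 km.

x ≈ 0.5 km, y ≈ 27.1 km

Circle about each station: (x + 8.9)² + (y + 58.9)² = 86.51²; (x − 51.9)² + (y − 32.6)² = 51.69²; (x − 86.3)² + (y + 40.7)² = 109.35².
Subtracting the SEIS_02 equation from the SEIS_03 and SEIS_04 equations removes the quadratic terms:
121.6 x + 183.0 y = 5020.07
190.4 x + 36.4 y = 1082.32
Solving the 2×2 system: x ≈ 0.5, y ≈ 27.1 km.
Check against SEIS_02 (with the unrounded x, y): √((x + 8.9)²+(y + 58.9)²) = 86.51 ≈ 86.51 km. ✓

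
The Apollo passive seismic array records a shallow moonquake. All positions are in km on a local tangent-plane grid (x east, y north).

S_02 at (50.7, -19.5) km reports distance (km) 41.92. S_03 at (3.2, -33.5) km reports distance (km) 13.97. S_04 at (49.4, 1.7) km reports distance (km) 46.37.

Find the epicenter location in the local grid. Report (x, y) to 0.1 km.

8.8 km east, -20.7 km north

Circle about each station: (x − 50.7)² + (y + 19.5)² = 41.92²; (x − 3.2)² + (y + 33.5)² = 13.97²; (x − 49.4)² + (y − 1.7)² = 46.37².
Subtracting the S_02 equation from the S_03 and S_04 equations removes the quadratic terms:
-95.0 x − 28.0 y = -256.12
-2.6 x + 42.4 y = -900.38
Solving the 2×2 system: x ≈ 8.8, y ≈ -20.7 km.
Check against S_02 (with the unrounded x, y): √((x − 50.7)²+(y + 19.5)²) = 41.92 ≈ 41.92 km. ✓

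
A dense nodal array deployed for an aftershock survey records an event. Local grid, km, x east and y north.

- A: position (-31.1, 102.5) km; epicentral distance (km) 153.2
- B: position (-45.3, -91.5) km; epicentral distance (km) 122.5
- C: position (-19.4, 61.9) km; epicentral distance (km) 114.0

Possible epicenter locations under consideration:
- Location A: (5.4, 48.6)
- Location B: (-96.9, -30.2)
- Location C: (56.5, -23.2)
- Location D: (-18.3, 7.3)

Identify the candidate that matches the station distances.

For each candidate, compare |candidate − station| to the reported distance:
Location A: residuals A 88.1, B 26.5, C 85.9 → max 88.1 km
Location B: residuals A 5.1, B 42.4, C 6.4 → max 42.4 km
Location C: residuals A 0.0, B 0.1, C 0.0 → max 0.1 km
Location D: residuals A 57.1, B 20.1, C 59.4 → max 59.4 km
Only Location C has all residuals ≈ 0.

Location C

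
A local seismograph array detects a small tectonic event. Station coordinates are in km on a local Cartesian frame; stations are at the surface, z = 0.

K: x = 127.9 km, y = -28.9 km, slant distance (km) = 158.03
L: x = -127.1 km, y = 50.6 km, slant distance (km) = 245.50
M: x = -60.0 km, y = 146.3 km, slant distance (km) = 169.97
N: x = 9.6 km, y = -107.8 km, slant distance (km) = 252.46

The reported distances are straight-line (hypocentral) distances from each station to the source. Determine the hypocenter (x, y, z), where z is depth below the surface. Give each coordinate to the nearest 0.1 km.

(104.7, 123.4, 35.2)

Each station gives a sphere (x−x_i)² + (y−y_i)² + z² = d_i² (stations at z=0).
Subtracting the K sphere from L and M: z² cancels, leaving linear equations in x and y:
-510.0 x + 159.0 y = -33775.62
-375.8 x + 350.4 y = 3893.75
Solving: x ≈ 104.699, y ≈ 123.400 km (keep extra digits for the depth step; rounded: 104.7, 123.4).
Then from the K sphere: z² = 158.03² − (x − 127.9)² − (y + 28.9)² with x = 104.699, y = 123.400, so z ≈ 35.212 ≈ 35.2 km.
Check against N (with the unrounded solution): distance 252.46 ≈ 252.46 km. ✓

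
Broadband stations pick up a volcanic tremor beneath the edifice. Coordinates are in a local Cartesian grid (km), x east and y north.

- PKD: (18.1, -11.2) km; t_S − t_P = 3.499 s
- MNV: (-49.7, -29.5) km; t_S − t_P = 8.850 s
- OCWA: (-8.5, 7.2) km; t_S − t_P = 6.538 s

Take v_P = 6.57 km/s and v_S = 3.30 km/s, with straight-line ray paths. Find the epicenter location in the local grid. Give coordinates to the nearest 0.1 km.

8.9 km east, -32.5 km north

Distance from S−P lag: d = Δt · v_P v_S / (v_P − v_S) = Δt · (6.57·3.30)/(6.57−3.30) ≈ 6.6303·Δt.
So d_PKD = 23.20, d_MNV = 58.68, d_OCWA = 43.35 km.
Circle about each station: (x − 18.1)² + (y + 11.2)² = 23.20²; (x + 49.7)² + (y + 29.5)² = 58.68²; (x + 8.5)² + (y − 7.2)² = 43.35².
Subtracting the PKD equation from the MNV and OCWA equations removes the quadratic terms:
-135.6 x − 36.6 y = -17.81
-53.2 x + 36.8 y = -1669.94
Solving the 2×2 system: x ≈ 8.9, y ≈ -32.5 km.
Check against PKD (with the unrounded x, y): √((x − 18.1)²+(y + 11.2)²) = 23.20 ≈ 23.20 km. ✓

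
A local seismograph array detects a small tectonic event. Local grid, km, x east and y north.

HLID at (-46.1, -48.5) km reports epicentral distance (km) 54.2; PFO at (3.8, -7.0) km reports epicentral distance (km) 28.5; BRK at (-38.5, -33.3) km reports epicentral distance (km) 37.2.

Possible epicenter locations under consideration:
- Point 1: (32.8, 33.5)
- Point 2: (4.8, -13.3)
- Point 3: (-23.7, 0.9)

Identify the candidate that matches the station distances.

For each candidate, compare |candidate − station| to the reported distance:
Point 1: residuals HLID 59.6, PFO 21.3, BRK 60.5 → max 60.5 km
Point 2: residuals HLID 7.7, PFO 22.1, BRK 10.5 → max 22.1 km
Point 3: residuals HLID 0.0, PFO 0.1, BRK 0.1 → max 0.1 km
Only Point 3 has all residuals ≈ 0.

Point 3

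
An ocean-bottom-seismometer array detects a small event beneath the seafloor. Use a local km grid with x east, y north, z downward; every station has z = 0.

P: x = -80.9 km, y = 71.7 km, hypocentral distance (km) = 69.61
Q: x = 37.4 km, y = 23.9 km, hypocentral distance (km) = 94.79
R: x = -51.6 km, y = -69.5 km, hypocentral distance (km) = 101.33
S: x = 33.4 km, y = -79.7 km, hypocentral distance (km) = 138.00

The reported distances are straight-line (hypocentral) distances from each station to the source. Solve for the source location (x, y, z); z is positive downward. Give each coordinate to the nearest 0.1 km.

Each station gives a sphere (x−x_i)² + (y−y_i)² + z² = d_i² (stations at z=0).
Subtracting the P sphere from Q and R: z² cancels, leaving linear equations in x and y:
236.6 x − 95.6 y = -13855.32
58.6 x − 282.4 y = -9615.11
Solving: x ≈ -48.903, y ≈ 23.900 km (keep extra digits for the depth step; rounded: -48.9, 23.9).
Then from the P sphere: z² = 69.61² − (x + 80.9)² − (y − 71.7)² with x = -48.903, y = 23.900, so z ≈ 39.203 ≈ 39.2 km.

(-48.9, 23.9, 39.2)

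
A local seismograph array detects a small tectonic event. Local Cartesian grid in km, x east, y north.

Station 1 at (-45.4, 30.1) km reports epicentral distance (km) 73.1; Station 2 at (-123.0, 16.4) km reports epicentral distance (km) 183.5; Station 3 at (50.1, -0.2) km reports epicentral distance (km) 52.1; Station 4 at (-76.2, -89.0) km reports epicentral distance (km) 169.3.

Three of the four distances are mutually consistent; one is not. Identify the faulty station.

Solve using three stations at a time. Using Station 1, Station 3, Station 4 (subtract circle equations pairwise → linear system) gives (x, y) ≈ (26.0, 46.0).
Distances from that point to each station vs reported:
  Station 1: calculated 73.1 vs reported 73.1 → residual 0.0 km
  Station 2: calculated 151.9 vs reported 183.5 → residual 31.6 km
  Station 3: calculated 52.1 vs reported 52.1 → residual 0.0 km
  Station 4: calculated 169.3 vs reported 169.3 → residual 0.0 km
Station 1, Station 3, Station 4 are mutually consistent (residuals ≈ 0); Station 2 is off by 31.6 km.

Station 2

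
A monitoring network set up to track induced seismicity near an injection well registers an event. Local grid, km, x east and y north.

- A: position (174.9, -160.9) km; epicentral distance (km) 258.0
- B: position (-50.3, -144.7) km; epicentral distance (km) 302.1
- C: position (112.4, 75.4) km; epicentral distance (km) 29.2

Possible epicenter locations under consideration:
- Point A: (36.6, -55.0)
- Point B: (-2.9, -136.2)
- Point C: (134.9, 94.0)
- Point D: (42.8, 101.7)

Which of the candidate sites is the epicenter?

For each candidate, compare |candidate − station| to the reported distance:
Point A: residuals A 83.8, B 177.2, C 121.6 → max 177.2 km
Point B: residuals A 78.5, B 253.9, C 211.8 → max 253.9 km
Point C: residuals A 0.0, B 0.0, C 0.0 → max 0.0 km
Point D: residuals A 36.0, B 38.7, C 45.2 → max 45.2 km
Only Point C has all residuals ≈ 0.

Point C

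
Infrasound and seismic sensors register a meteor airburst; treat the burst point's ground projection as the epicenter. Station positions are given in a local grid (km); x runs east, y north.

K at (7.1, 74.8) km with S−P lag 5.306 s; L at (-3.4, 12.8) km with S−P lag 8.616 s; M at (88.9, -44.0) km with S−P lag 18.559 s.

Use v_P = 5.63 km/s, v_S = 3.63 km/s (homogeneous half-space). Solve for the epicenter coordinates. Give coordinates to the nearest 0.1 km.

x ≈ -44.8 km, y ≈ 90.5 km

Distance from S−P lag: d = Δt · v_P v_S / (v_P − v_S) = Δt · (5.63·3.63)/(5.63−3.63) ≈ 10.2184·Δt.
So d_K = 54.22, d_L = 88.04, d_M = 189.64 km.
Circle about each station: (x − 7.1)² + (y − 74.8)² = 54.22²; (x + 3.4)² + (y − 12.8)² = 88.04²; (x − 88.9)² + (y + 44.0)² = 189.64².
Subtracting the K equation from the L and M equations removes the quadratic terms:
-21.0 x − 124.0 y = -10281.28
163.6 x − 237.6 y = -28829.76
Solving the 2×2 system: x ≈ -44.8, y ≈ 90.5 km.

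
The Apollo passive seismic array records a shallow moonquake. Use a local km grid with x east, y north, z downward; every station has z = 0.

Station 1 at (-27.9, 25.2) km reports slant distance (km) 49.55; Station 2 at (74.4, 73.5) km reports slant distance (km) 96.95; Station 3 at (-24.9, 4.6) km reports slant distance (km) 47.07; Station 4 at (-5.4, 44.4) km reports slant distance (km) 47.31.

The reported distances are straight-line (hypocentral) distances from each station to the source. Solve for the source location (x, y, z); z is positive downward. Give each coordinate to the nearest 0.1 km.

Each station gives a sphere (x−x_i)² + (y−y_i)² + z² = d_i² (stations at z=0).
Subtracting the Station 1 sphere from Station 2 and Station 3: z² cancels, leaving linear equations in x and y:
204.6 x + 96.6 y = 2580.06
6.0 x − 41.2 y = -532.66
Solving: x ≈ 6.088, y ≈ 13.815 km (keep extra digits for the depth step; rounded: 6.1, 13.8).
Then from the Station 1 sphere: z² = 49.55² − (x + 27.9)² − (y − 25.2)² with x = 6.088, y = 13.815, so z ≈ 34.211 ≈ 34.2 km.

x ≈ 6.1 km, y ≈ 13.8 km, depth ≈ 34.2 km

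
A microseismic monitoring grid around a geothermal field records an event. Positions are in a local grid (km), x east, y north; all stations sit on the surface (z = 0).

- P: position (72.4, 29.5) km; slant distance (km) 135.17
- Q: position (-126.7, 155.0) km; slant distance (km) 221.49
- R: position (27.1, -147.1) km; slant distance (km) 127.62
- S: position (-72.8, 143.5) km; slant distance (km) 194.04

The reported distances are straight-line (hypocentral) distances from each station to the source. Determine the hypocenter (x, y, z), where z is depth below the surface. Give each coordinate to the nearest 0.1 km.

(-34.9, -42.7, 39.3)

Each station gives a sphere (x−x_i)² + (y−y_i)² + z² = d_i² (stations at z=0).
Subtracting the P sphere from Q and R: z² cancels, leaving linear equations in x and y:
-398.2 x + 251.0 y = 3178.99
-90.6 x − 353.2 y = 18244.87
Solving: x ≈ -34.901, y ≈ -42.703 km (keep extra digits for the depth step; rounded: -34.9, -42.7).
Then from the P sphere: z² = 135.17² − (x − 72.4)² − (y − 29.5)² with x = -34.901, y = -42.703, so z ≈ 39.296 ≈ 39.3 km.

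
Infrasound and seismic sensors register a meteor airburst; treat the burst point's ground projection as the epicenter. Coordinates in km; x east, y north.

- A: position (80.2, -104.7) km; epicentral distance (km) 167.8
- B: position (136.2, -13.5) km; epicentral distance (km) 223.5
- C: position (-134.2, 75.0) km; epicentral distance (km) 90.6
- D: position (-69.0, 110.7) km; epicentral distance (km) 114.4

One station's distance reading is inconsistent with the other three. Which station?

Solve using three stations at a time. Using B, C, D (subtract circle equations pairwise → linear system) gives (x, y) ≈ (-87.0, -2.2).
Distances from that point to each station vs reported:
  A: calculated 196.1 vs reported 167.8 → residual 28.3 km
  B: calculated 223.5 vs reported 223.5 → residual 0.0 km
  C: calculated 90.5 vs reported 90.6 → residual 0.1 km
  D: calculated 114.3 vs reported 114.4 → residual 0.1 km
B, C, D are mutually consistent (residuals ≈ 0); A is off by 28.3 km.

A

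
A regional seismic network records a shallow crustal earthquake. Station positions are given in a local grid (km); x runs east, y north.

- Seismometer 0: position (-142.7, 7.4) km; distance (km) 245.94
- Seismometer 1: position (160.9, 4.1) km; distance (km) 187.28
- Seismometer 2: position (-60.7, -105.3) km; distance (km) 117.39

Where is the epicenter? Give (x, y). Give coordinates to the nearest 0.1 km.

Circle about each station: (x + 142.7)² + (y − 7.4)² = 245.94²; (x − 160.9)² + (y − 4.1)² = 187.28²; (x + 60.7)² + (y + 105.3)² = 117.39².
Subtracting the Seismometer 0 equation from the Seismometer 1 and Seismometer 2 equations removes the quadratic terms:
607.2 x − 6.6 y = 30900.26
164.0 x − 225.4 y = 41060.60
Solving the 2×2 system: x ≈ 49.3, y ≈ -146.3 km.

x ≈ 49.3 km, y ≈ -146.3 km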